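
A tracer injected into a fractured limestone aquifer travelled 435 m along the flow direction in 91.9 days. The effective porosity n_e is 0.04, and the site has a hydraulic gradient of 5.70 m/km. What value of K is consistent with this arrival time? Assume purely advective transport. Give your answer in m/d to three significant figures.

v = L / t = 435 / 91.9 = 4.733 m/d
K = v · n / i = 4.733 × 0.04 / 0.0057 = 33.2 m/d

33.2 m/d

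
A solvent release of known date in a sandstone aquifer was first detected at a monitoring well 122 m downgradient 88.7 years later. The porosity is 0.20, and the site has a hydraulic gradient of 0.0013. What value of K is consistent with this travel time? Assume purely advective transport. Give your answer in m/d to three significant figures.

t = 88.7 years = 32380 d
v = L / t = 122 / 32380 = 0.003768 m/d
K = v · n / i = 0.003768 × 0.20 / 0.0013 = 0.580 m/d

0.580 m/d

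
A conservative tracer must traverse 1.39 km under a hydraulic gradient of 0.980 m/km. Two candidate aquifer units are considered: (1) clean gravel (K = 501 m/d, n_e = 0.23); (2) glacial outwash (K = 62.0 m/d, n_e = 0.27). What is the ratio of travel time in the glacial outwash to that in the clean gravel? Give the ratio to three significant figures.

9.49

Unit 1 (clean gravel): v = 501×9.8e-4/0.23 = 2.135 m/d, t = 1390/2.135 = 651.1 d
Unit 2 (glacial outwash): v = 62.0×9.8e-4/0.27 = 0.2250 m/d, t = 1390/0.2250 = 6177 d
t(glacial outwash) / t(clean gravel) = 6177/651.1 = 9.49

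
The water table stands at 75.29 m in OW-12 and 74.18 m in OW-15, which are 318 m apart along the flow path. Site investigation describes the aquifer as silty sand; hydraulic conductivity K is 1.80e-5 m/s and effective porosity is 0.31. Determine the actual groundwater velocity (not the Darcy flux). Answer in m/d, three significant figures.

0.0175 m/d

Hydraulic gradient i = (75.29 − 74.18) / 318 = 1.11 / 318 = 0.003491
K = 1.80e-5 m/s × 86400 s/d = 1.555 m/d
Darcy flux q = K·i = 1.555 × 0.003491 = 0.005429 m/d
v = Ki/n = 1.555·0.003491/0.31 = 0.01751 m/d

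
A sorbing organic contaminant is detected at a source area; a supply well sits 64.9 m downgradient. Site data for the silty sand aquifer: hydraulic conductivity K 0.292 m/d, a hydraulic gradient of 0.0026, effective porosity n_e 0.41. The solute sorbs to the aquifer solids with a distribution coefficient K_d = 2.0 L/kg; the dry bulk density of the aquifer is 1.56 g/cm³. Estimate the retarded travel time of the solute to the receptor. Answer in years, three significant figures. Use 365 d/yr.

Specific discharge q = 0.292 × 0.0026 = 7.592e-4 m/d
Average linear velocity = 7.592e-4 / 0.41 = 0.001852 m/d
Retardation R = 1 + ρ_b·K_d/n = 1 + 1.56×2.0/0.41 = 8.610
Contaminant velocity v_c = v/R = 0.001852/8.610 = 2.151e-4 m/d
t = L/v_c = 64.9/2.151e-4 = 301800 d
   = 301800/365 = 827 yr

827 years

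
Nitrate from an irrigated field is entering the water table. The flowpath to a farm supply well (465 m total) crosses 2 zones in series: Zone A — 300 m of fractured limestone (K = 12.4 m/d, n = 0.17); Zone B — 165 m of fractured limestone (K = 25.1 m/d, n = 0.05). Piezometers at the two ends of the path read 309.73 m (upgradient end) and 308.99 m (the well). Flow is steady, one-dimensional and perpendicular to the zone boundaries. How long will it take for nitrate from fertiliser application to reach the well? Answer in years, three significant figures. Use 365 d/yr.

6.75 years

Total head drop ΔH = 309.73 − 308.99 = 0.74 m
Steady 1-D flow in series ⇒ the Darcy flux q is identical in every zone and the zone head losses add (resistances L/K in series).
Σ(L/K) = 300/12.4 + 165/25.1 = 24.19 + 6.574 = 30.77 d
q = ΔH / Σ(L/K) = 0.74 / 30.77 = 0.02405 m/d (same in every zone)
Zone A: v = q/n = 0.02405/0.17 = 0.1415 m/d → t_A = 300/0.1415 = 2120 d
Zone B: v = q/n = 0.02405/0.05 = 0.4810 m/d → t_B = 165/0.4810 = 343.0 d
Total t = 2120 + 343.0 = 2463 d
   = 2463 / 365 = 6.75 yr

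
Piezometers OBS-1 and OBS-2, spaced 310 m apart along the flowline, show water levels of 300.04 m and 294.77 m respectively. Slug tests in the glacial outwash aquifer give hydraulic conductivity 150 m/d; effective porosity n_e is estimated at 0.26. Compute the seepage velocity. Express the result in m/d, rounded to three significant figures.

Hydraulic gradient i = (300.04 − 294.77) / 310 = 5.27 / 310 = 0.01700
q = Ki = 150 × 0.01700 = 2.550 m/d
Average linear velocity = 2.550 / 0.26 = 9.808 m/d

9.81 m/d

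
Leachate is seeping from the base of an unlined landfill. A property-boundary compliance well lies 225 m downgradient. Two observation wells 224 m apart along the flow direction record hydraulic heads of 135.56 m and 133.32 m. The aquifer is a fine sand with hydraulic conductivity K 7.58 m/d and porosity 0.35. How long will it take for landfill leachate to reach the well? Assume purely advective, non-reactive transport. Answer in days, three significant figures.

1040 days

Hydraulic gradient i = (135.56 − 133.32) / 224 = 2.24 / 224 = 0.01000
q = Ki = 7.58 × 0.01000 = 0.07580 m/d
v = Ki/n = 7.58·0.01000/0.35 = 0.2166 m/d
t = L / v = 225 / 0.2166 = 1039 d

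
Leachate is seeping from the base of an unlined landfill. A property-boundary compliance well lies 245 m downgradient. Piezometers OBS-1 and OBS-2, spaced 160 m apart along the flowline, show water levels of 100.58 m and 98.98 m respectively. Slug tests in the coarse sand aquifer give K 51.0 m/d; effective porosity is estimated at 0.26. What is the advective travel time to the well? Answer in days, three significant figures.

125 days

Hydraulic gradient i = (100.58 − 98.98) / 160 = 1.60 / 160 = 0.01000
Specific discharge q = 51.0 × 0.01000 = 0.5100 m/d
Seepage velocity v = q / n = 0.5100 / 0.26 = 1.962 m/d
t = L / v = 245 / 1.962 = 124.9 d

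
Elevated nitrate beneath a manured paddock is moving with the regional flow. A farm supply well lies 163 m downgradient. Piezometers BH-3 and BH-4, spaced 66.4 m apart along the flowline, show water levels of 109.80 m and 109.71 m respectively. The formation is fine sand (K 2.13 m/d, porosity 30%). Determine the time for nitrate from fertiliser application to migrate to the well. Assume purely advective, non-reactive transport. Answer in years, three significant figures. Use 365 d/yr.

Hydraulic gradient i = (109.80 − 109.71) / 66.4 = 0.09 / 66.4 = 0.001355
Specific discharge q = 2.13 × 0.001355 = 0.002887 m/d
v = Ki/n = 2.13·0.001355/0.30 = 0.009623 m/d
t = L / v = 163 / 0.009623 = 16940 d
   = 16940 / 365 = 46.4 yr

46.4 years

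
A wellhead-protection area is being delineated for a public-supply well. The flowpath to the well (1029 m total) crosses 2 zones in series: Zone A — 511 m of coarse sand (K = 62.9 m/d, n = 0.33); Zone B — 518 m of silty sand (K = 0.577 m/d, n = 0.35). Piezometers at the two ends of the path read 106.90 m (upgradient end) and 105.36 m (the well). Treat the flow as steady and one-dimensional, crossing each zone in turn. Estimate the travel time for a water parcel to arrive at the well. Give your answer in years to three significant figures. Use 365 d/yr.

564 years

Total head drop ΔH = 106.90 − 105.36 = 1.54 m
Steady 1-D flow in series ⇒ the Darcy flux q is identical in every zone and the zone head losses add (resistances L/K in series).
Σ(L/K) = 511/62.9 + 518/0.577 = 8.124 + 897.7 = 905.9 d
q = ΔH / Σ(L/K) = 1.54 / 905.9 = 0.001700 m/d (same in every zone)
Zone A: v = q/n = 0.001700/0.33 = 0.005152 m/d → t_A = 511/0.005152 = 99190 d
Zone B: v = q/n = 0.001700/0.35 = 0.004857 m/d → t_B = 518/0.004857 = 106600 d
Total t = 99190 + 106600 = 205800 d
   = 205800 / 365 = 564 yr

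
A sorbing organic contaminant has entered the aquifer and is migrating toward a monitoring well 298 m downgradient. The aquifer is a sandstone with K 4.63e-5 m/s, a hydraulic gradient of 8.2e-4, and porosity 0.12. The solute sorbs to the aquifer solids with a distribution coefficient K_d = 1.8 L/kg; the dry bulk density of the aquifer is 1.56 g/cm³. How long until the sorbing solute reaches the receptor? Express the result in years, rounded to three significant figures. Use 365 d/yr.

K = 4.63e-5 m/s × 86400 s/d = 4.000 m/d
Specific discharge q = 4.000 × 8.2e-4 = 0.003280 m/d
Seepage velocity v = q / n = 0.003280 / 0.12 = 0.02734 m/d
Retardation R = 1 + ρ_b·K_d/n = 1 + 1.56×1.8/0.12 = 24.40
Contaminant velocity v_c = v/R = 0.02734/24.40 = 0.001120 m/d
t = L/v_c = 298/0.001120 = 266000 d
   = 266000/365 = 729 yr

729 years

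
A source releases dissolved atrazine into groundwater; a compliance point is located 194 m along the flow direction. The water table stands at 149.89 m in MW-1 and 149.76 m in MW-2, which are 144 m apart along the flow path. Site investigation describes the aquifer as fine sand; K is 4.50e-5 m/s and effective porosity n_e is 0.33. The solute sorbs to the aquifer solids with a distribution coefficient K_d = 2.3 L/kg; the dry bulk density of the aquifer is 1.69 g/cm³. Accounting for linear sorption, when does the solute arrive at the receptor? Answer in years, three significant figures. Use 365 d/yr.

Hydraulic gradient i = (149.89 − 149.76) / 144 = 0.13 / 144 = 9.028e-4
K = 4.50e-5 m/s × 86400 s/d = 3.888 m/d
Specific discharge q = 3.888 × 9.028e-4 = 0.003510 m/d
Average linear velocity = 0.003510 / 0.33 = 0.01064 m/d
Retardation R = 1 + ρ_b·K_d/n = 1 + 1.69×2.3/0.33 = 12.78
Contaminant velocity v_c = v/R = 0.01064/12.78 = 8.323e-4 m/d
t = L/v_c = 194/8.323e-4 = 233100 d
   = 233100/365 = 639 yr

639 years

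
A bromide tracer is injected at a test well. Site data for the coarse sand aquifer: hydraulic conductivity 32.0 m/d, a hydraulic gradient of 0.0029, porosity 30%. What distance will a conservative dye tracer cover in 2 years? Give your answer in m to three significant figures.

Darcy flux q = K·i = 32.0 × 0.0029 = 0.09280 m/d
v = Ki/n = 32.0·0.0029/0.30 = 0.3093 m/d
T = 2 yr × 365 = 730 d
L = v × T = 0.3093 × 730 = 225.8 m

226 m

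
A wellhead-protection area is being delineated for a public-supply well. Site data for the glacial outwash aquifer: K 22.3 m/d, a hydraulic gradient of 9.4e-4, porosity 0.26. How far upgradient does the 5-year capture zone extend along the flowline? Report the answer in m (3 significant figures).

147 m

q = Ki = 22.3 × 9.4e-4 = 0.02096 m/d
v = Ki/n = 22.3·9.4e-4/0.26 = 0.08062 m/d
T = 5 yr × 365 = 1825 d
L = v × T = 0.08062 × 1825 = 147.1 m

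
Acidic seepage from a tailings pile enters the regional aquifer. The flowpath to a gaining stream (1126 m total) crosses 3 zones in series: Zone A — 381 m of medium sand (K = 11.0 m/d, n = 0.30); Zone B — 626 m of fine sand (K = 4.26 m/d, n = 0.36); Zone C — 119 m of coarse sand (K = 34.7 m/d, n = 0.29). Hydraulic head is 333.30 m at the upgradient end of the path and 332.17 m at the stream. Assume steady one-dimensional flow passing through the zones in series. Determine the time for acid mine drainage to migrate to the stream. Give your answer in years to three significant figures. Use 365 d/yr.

Total head drop ΔH = 333.30 − 332.17 = 1.13 m
Continuity: the same q passes through each zone, so ΔH = q·Σ(L_j/K_j) — the zones act as resistances in series.
Σ(L/K) = 381/11.0 + 626/4.26 + 119/34.7 = 34.64 + 146.9 + 3.429 = 185.0 d
q = ΔH / Σ(L/K) = 1.13 / 185.0 = 0.006108 m/d (same in every zone)
Zone A: v = q/n = 0.006108/0.30 = 0.02036 m/d → t_A = 381/0.02036 = 18710 d
Zone B: v = q/n = 0.006108/0.36 = 0.01697 m/d → t_B = 626/0.01697 = 36900 d
Zone C: v = q/n = 0.006108/0.29 = 0.02106 m/d → t_C = 119/0.02106 = 5650 d
Total t = 18710 + 36900 + 5650 = 61260 d
   = 61260 / 365 = 168 yr

168 years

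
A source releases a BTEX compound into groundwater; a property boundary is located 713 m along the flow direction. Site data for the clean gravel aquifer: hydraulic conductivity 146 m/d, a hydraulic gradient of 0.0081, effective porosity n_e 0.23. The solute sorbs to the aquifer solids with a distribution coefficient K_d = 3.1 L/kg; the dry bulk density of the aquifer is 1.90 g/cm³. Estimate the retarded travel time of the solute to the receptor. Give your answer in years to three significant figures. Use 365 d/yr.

10.1 years

q = Ki = 146 × 0.0081 = 1.183 m/d
v = Ki/n = 146·0.0081/0.23 = 5.142 m/d
Retardation R = 1 + ρ_b·K_d/n = 1 + 1.90×3.1/0.23 = 26.61
Contaminant velocity v_c = v/R = 5.142/26.61 = 0.1932 m/d
t = L/v_c = 713/0.1932 = 3690 d
   = 3690/365 = 10.1 yr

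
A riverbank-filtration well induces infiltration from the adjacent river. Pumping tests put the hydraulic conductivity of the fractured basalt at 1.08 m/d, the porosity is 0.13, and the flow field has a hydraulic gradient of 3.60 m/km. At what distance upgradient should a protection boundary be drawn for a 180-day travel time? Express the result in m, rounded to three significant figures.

Specific discharge q = 1.08 × 0.0036 = 0.003888 m/d
v_s = q/n_e = 0.003888/0.13 = 0.02991 m/d
L = v × T = 0.02991 × 180 = 5.383 m

5.38 m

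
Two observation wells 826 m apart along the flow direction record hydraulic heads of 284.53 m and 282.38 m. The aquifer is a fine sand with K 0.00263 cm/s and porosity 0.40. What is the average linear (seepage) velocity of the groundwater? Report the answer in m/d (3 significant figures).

Hydraulic gradient i = (284.53 − 282.38) / 826 = 2.15 / 826 = 0.002603
K = 0.00263 cm/s × 864 = 2.272 m/d
Darcy flux q = K·i = 2.272 × 0.002603 = 0.005915 m/d
Average linear velocity = 0.005915 / 0.40 = 0.01479 m/d

0.0148 m/d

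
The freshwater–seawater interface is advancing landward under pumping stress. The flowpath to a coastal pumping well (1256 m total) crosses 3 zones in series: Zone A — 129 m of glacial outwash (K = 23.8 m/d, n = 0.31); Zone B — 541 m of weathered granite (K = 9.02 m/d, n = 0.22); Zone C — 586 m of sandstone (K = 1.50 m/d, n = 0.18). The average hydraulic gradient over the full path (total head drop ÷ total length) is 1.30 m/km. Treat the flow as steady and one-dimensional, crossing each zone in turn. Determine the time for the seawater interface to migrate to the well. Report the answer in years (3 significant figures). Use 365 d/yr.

Steady 1-D flow in series ⇒ the Darcy flux q is identical in every zone and the zone head losses add (resistances L/K in series).
Σ(L/K) = 129/23.8 + 541/9.02 + 586/1.50 = 5.420 + 59.98 + 390.7 = 456.1 d
K_eq = L_total / Σ(L/K) = 1256 / 456.1 = 2.754 m/d
q = K_eq · i = 2.754 × 0.0013 = 0.003580 m/d (same in every zone)
Zone A: v = q/n = 0.003580/0.31 = 0.01155 m/d → t_A = 129/0.01155 = 11170 d
Zone B: v = q/n = 0.003580/0.22 = 0.01627 m/d → t_B = 541/0.01627 = 33240 d
Zone C: v = q/n = 0.003580/0.18 = 0.01989 m/d → t_C = 586/0.01989 = 29460 d
Total t = 11170 + 33240 + 29460 = 73880 d
   = 73880 / 365 = 202 yr

202 years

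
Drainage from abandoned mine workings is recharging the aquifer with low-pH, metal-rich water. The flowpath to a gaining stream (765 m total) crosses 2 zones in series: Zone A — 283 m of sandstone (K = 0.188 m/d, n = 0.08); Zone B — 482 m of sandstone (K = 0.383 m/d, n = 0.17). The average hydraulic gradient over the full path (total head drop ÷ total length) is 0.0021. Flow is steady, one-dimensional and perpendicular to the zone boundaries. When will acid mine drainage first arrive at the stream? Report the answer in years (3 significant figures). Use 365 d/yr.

Steady 1-D flow in series ⇒ the Darcy flux q is identical in every zone and the zone head losses add (resistances L/K in series).
Σ(L/K) = 283/0.188 + 482/0.383 = 1505 + 1258 = 2764 d
K_eq = L_total / Σ(L/K) = 765 / 2764 = 0.2768 m/d
q = K_eq · i = 0.2768 × 0.0021 = 5.813e-4 m/d (same in every zone)
Zone A: v = q/n = 5.813e-4/0.08 = 0.007266 m/d → t_A = 283/0.007266 = 38950 d
Zone B: v = q/n = 5.813e-4/0.17 = 0.003419 m/d → t_B = 482/0.003419 = 141000 d
Total t = 38950 + 141000 = 179900 d
   = 179900 / 365 = 493 yr

493 years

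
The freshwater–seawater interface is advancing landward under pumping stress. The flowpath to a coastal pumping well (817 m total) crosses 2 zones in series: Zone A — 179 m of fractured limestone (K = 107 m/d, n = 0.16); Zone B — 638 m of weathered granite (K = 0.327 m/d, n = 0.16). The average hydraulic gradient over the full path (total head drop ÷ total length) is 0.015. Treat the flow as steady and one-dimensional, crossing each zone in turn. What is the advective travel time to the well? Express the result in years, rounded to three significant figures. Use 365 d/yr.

57.1 years

Continuity: the same q passes through each zone, so ΔH = q·Σ(L_j/K_j) — the zones act as resistances in series.
Σ(L/K) = 179/107 + 638/0.327 = 1.673 + 1951 = 1953 d
K_eq = L_total / Σ(L/K) = 817 / 1953 = 0.4184 m/d
q = K_eq · i = 0.4184 × 0.015 = 0.006276 m/d (same in every zone)
Zone A: v = q/n = 0.006276/0.16 = 0.03922 m/d → t_A = 179/0.03922 = 4564 d
Zone B: v = q/n = 0.006276/0.16 = 0.03922 m/d → t_B = 638/0.03922 = 16270 d
Total t = 4564 + 16270 = 20830 d
   = 20830 / 365 = 57.1 yr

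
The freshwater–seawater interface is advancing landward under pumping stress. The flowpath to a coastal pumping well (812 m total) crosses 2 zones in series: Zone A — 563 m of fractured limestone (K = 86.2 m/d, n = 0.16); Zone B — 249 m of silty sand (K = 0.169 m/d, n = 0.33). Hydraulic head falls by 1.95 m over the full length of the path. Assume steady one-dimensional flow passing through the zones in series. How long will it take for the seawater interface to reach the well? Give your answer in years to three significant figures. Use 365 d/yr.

358 years

Continuity: the same q passes through each zone, so ΔH = q·Σ(L_j/K_j) — the zones act as resistances in series.
Σ(L/K) = 563/86.2 + 249/0.169 = 6.531 + 1473 = 1480 d
q = ΔH / Σ(L/K) = 1.95 / 1480 = 0.001318 m/d (same in every zone)
Zone A: v = q/n = 0.001318/0.16 = 0.008235 m/d → t_A = 563/0.008235 = 68360 d
Zone B: v = q/n = 0.001318/0.33 = 0.003993 m/d → t_B = 249/0.003993 = 62360 d
Total t = 68360 + 62360 = 130700 d
   = 130700 / 365 = 358 yr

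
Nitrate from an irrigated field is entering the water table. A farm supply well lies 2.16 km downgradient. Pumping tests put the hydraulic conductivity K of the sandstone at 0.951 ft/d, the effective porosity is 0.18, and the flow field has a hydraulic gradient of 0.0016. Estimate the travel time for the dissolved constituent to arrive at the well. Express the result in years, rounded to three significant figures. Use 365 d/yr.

2300 years

K = 0.951 ft/d × 0.3048 = 0.2899 m/d
Specific discharge q = 0.2899 × 0.0016 = 4.638e-4 m/d
Average linear velocity = 4.638e-4 / 0.18 = 0.002577 m/d
L = 2.16 km = 2160 m
t = L / v = 2160 / 0.002577 = 838300 d
   = 838300 / 365 = 2300 yr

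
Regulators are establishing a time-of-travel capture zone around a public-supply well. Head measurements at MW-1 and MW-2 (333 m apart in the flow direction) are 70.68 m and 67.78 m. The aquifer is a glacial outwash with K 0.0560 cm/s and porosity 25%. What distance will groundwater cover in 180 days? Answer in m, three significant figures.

303 m

Hydraulic gradient i = (70.68 − 67.78) / 333 = 2.90 / 333 = 0.008709
K = 0.0560 cm/s × 864 = 48.38 m/d
q = Ki = 48.38 × 0.008709 = 0.4214 m/d
v_s = q/n_e = 0.4214/0.25 = 1.685 m/d
L = v × T = 1.685 × 180 = 303.4 m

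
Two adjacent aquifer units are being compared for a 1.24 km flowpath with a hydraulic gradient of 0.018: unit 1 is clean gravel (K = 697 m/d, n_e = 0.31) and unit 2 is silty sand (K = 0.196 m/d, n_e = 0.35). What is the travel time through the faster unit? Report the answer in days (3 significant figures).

30.6 days

Unit 1 (clean gravel): v = 697×0.018/0.31 = 40.47 m/d, t = 1240/40.47 = 30.64 d
Unit 2 (silty sand): v = 0.196×0.018/0.35 = 0.01008 m/d, t = 1240/0.01008 = 123000 d
Faster unit: t = 30.6 d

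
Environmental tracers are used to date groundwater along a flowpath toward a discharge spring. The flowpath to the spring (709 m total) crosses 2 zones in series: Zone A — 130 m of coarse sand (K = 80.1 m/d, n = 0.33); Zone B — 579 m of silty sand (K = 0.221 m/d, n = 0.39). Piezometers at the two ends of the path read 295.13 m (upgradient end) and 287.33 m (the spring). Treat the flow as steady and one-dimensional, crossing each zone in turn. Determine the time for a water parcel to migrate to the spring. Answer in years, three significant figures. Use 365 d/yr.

247 years

Total head drop ΔH = 295.13 − 287.33 = 7.80 m
Continuity: the same q passes through each zone, so ΔH = q·Σ(L_j/K_j) — the zones act as resistances in series.
Σ(L/K) = 130/80.1 + 579/0.221 = 1.623 + 2620 = 2622 d
q = ΔH / Σ(L/K) = 7.80 / 2622 = 0.002975 m/d (same in every zone)
Zone A: v = q/n = 0.002975/0.33 = 0.009016 m/d → t_A = 130/0.009016 = 14420 d
Zone B: v = q/n = 0.002975/0.39 = 0.007629 m/d → t_B = 579/0.007629 = 75890 d
Total t = 14420 + 75890 = 90310 d
   = 90310 / 365 = 247 yr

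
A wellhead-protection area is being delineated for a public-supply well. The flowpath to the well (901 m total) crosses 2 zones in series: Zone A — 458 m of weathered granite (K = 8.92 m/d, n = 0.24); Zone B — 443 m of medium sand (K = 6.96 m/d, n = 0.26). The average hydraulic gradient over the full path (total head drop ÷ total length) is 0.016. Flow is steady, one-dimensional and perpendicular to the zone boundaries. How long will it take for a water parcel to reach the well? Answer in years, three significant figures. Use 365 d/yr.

Steady 1-D flow in series ⇒ the Darcy flux q is identical in every zone and the zone head losses add (resistances L/K in series).
Σ(L/K) = 458/8.92 + 443/6.96 = 51.35 + 63.65 = 115.0 d
K_eq = L_total / Σ(L/K) = 901 / 115.0 = 7.835 m/d
q = K_eq · i = 7.835 × 0.016 = 0.1254 m/d (same in every zone)
Zone A: v = q/n = 0.1254/0.24 = 0.5223 m/d → t_A = 458/0.5223 = 876.8 d
Zone B: v = q/n = 0.1254/0.26 = 0.4822 m/d → t_B = 443/0.4822 = 918.8 d
Total t = 876.8 + 918.8 = 1796 d
   = 1796 / 365 = 4.92 yr

4.92 years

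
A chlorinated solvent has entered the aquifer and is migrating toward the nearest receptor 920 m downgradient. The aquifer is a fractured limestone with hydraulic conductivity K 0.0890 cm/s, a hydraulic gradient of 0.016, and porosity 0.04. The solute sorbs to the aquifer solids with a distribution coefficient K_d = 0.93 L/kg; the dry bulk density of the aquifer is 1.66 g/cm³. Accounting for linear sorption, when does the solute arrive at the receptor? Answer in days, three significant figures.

1180 days

K = 0.0890 cm/s × 864 = 76.90 m/d
Darcy flux q = K·i = 76.90 × 0.016 = 1.230 m/d
Average linear velocity = 1.230 / 0.04 = 30.76 m/d
Retardation R = 1 + ρ_b·K_d/n = 1 + 1.66×0.93/0.04 = 39.60
Contaminant velocity v_c = v/R = 30.76/39.60 = 0.7768 m/d
t = L/v_c = 920/0.7768 = 1184 d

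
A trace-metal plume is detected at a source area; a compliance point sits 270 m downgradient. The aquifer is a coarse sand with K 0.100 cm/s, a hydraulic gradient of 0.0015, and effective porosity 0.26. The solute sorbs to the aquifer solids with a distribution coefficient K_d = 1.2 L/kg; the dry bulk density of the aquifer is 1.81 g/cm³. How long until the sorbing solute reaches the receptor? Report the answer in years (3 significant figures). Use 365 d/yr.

13.9 years

K = 0.100 cm/s × 864 = 86.40 m/d
Specific discharge q = 86.40 × 0.0015 = 0.1296 m/d
Average linear velocity = 0.1296 / 0.26 = 0.4985 m/d
Retardation R = 1 + ρ_b·K_d/n = 1 + 1.81×1.2/0.26 = 9.354
Contaminant velocity v_c = v/R = 0.4985/9.354 = 0.05329 m/d
t = L/v_c = 270/0.05329 = 5067 d
   = 5067/365 = 13.9 yr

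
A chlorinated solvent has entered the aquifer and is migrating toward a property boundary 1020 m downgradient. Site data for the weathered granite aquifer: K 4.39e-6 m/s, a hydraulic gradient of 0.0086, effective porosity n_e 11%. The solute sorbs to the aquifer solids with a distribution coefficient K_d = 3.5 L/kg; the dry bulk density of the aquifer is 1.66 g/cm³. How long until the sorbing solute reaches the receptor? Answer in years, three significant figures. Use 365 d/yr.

5070 years

K = 4.39e-6 m/s × 86400 s/d = 0.3793 m/d
Specific discharge q = 0.3793 × 0.0086 = 0.003262 m/d
v_s = q/n_e = 0.003262/0.11 = 0.02965 m/d
Retardation R = 1 + ρ_b·K_d/n = 1 + 1.66×3.5/0.11 = 53.82
Contaminant velocity v_c = v/R = 0.02965/53.82 = 5.510e-4 m/d
t = L/v_c = 1020/5.510e-4 = 1.851e6 d
   = 1.851e6/365 = 5070 yr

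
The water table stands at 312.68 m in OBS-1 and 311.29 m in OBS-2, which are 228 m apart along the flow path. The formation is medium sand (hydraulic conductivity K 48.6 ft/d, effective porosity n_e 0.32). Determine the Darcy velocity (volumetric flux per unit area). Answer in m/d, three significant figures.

0.0903 m/d

Hydraulic gradient i = (312.68 − 311.29) / 228 = 1.39 / 228 = 0.006096
K = 48.6 ft/d × 0.3048 = 14.81 m/d
Darcy flux q = K·i = 14.81 × 0.006096 = 0.09031 m/d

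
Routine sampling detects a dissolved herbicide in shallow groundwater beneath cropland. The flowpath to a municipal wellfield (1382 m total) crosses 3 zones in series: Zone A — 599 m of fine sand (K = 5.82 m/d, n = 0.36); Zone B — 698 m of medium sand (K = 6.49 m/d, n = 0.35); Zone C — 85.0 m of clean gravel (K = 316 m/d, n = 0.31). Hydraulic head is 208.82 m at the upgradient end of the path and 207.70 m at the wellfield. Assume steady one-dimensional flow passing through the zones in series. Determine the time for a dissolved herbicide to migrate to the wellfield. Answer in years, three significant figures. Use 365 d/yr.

251 years

Total head drop ΔH = 208.82 − 207.70 = 1.12 m
Continuity: the same q passes through each zone, so ΔH = q·Σ(L_j/K_j) — the zones act as resistances in series.
Σ(L/K) = 599/5.82 + 698/6.49 + 85.0/316 = 102.9 + 107.6 + 0.2690 = 210.7 d
q = ΔH / Σ(L/K) = 1.12 / 210.7 = 0.005315 m/d (same in every zone)
Zone A: v = q/n = 0.005315/0.36 = 0.01476 m/d → t_A = 599/0.01476 = 40570 d
Zone B: v = q/n = 0.005315/0.35 = 0.01518 m/d → t_B = 698/0.01518 = 45970 d
Zone C: v = q/n = 0.005315/0.31 = 0.01714 m/d → t_C = 85.0/0.01714 = 4958 d
Total t = 40570 + 45970 + 4958 = 91500 d
   = 91500 / 365 = 251 yr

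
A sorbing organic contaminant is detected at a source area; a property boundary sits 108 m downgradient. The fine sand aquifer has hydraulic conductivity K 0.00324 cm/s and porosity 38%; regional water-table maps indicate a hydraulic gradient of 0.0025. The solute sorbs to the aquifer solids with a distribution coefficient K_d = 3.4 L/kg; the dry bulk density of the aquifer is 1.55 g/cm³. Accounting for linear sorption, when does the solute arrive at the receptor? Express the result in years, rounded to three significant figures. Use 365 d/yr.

239 years

K = 0.00324 cm/s × 864 = 2.799 m/d
Specific discharge q = 2.799 × 0.0025 = 0.006998 m/d
v_s = q/n_e = 0.006998/0.38 = 0.01842 m/d
Retardation R = 1 + ρ_b·K_d/n = 1 + 1.55×3.4/0.38 = 14.87
Contaminant velocity v_c = v/R = 0.01842/14.87 = 0.001239 m/d
t = L/v_c = 108/0.001239 = 87190 d
   = 87190/365 = 239 yr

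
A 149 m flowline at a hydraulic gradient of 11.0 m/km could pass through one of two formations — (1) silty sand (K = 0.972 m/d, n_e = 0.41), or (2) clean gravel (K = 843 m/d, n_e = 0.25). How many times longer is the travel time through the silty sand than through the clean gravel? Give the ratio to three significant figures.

Unit 1 (silty sand): v = 0.972×0.011/0.41 = 0.02608 m/d, t = 149/0.02608 = 5714 d
Unit 2 (clean gravel): v = 843×0.011/0.25 = 37.09 m/d, t = 149/37.09 = 4.017 d
t(silty sand) / t(clean gravel) = 5714/4.017 = 1420

1420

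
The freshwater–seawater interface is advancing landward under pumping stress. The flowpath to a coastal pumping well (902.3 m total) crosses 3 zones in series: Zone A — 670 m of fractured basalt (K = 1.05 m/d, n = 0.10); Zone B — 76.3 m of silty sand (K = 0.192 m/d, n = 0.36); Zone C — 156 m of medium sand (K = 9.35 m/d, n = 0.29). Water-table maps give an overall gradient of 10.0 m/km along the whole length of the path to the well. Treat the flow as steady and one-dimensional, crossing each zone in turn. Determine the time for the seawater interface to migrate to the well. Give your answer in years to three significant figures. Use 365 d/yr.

44.6 years

For zones in series the flux q is common to all zones; the equivalent conductivity is the harmonic (thickness-weighted) mean, K_eq = L_total / Σ(L_j/K_j).
Σ(L/K) = 670/1.05 + 76.3/0.192 + 156/9.35 = 638.1 + 397.4 + 16.68 = 1052 d
K_eq = L_total / Σ(L/K) = 902.3 / 1052 = 0.8576 m/d
q = K_eq · i = 0.8576 × 0.010 = 0.008576 m/d (same in every zone)
Zone A: v = q/n = 0.008576/0.10 = 0.08576 m/d → t_A = 670/0.08576 = 7813 d
Zone B: v = q/n = 0.008576/0.36 = 0.02382 m/d → t_B = 76.3/0.02382 = 3203 d
Zone C: v = q/n = 0.008576/0.29 = 0.02957 m/d → t_C = 156/0.02957 = 5275 d
Total t = 7813 + 3203 + 5275 = 16290 d
   = 16290 / 365 = 44.6 yr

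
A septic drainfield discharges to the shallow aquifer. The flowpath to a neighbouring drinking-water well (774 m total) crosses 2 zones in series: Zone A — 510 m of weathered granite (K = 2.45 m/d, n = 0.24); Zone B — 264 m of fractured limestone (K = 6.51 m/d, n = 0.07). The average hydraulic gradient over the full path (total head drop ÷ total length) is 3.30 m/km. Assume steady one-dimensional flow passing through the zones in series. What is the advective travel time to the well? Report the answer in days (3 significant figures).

Continuity: the same q passes through each zone, so ΔH = q·Σ(L_j/K_j) — the zones act as resistances in series.
Σ(L/K) = 510/2.45 + 264/6.51 = 208.2 + 40.55 = 248.7 d
K_eq = L_total / Σ(L/K) = 774 / 248.7 = 3.112 m/d
q = K_eq · i = 3.112 × 0.0033 = 0.01027 m/d (same in every zone)
Zone A: v = q/n = 0.01027/0.24 = 0.04279 m/d → t_A = 510/0.04279 = 11920 d
Zone B: v = q/n = 0.01027/0.07 = 0.1467 m/d → t_B = 264/0.1467 = 1799 d
Total t = 11920 + 1799 = 13720 d

13700 days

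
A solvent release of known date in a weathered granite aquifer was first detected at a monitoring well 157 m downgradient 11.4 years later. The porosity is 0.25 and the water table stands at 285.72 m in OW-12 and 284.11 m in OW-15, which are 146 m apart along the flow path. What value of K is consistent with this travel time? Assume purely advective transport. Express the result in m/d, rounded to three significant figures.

0.855 m/d

Hydraulic gradient i = (285.72 − 284.11) / 146 = 1.61 / 146 = 0.01103
t = 11.4 years = 4161 d
v = L / t = 157 / 4161 = 0.03773 m/d
K = v · n / i = 0.03773 × 0.25 / 0.01103 = 0.855 m/d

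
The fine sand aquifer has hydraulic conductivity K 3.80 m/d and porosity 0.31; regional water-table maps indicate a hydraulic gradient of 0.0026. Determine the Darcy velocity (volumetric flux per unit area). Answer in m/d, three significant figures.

0.00988 m/d

Specific discharge q = 3.80 × 0.0026 = 0.009880 m/d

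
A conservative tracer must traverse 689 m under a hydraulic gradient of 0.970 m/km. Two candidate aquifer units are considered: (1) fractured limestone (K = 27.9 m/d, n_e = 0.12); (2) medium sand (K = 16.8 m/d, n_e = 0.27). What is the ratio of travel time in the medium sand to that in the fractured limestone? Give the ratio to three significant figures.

Unit 1 (fractured limestone): v = 27.9×9.7e-4/0.12 = 0.2255 m/d, t = 689/0.2255 = 3055 d
Unit 2 (medium sand): v = 16.8×9.7e-4/0.27 = 0.06036 m/d, t = 689/0.06036 = 11420 d
t(medium sand) / t(fractured limestone) = 11420/3055 = 3.74

3.74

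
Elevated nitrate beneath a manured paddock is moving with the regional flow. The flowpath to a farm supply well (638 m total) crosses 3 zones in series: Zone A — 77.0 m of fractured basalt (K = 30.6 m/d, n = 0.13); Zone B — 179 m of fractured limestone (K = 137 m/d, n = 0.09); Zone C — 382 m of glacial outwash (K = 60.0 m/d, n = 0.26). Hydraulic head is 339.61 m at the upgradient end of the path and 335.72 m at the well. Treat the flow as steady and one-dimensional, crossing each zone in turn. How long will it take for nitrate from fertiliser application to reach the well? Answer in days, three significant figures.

Total head drop ΔH = 339.61 − 335.72 = 3.89 m
Continuity: the same q passes through each zone, so ΔH = q·Σ(L_j/K_j) — the zones act as resistances in series.
Σ(L/K) = 77.0/30.6 + 179/137 + 382/60.0 = 2.516 + 1.307 + 6.367 = 10.19 d
q = ΔH / Σ(L/K) = 3.89 / 10.19 = 0.3818 m/d (same in every zone)
Zone A: v = q/n = 0.3818/0.13 = 2.937 m/d → t_A = 77.0/2.937 = 26.22 d
Zone B: v = q/n = 0.3818/0.09 = 4.242 m/d → t_B = 179/4.242 = 42.20 d
Zone C: v = q/n = 0.3818/0.26 = 1.468 m/d → t_C = 382/1.468 = 260.2 d
Total t = 26.22 + 42.20 + 260.2 = 328.6 d

329 days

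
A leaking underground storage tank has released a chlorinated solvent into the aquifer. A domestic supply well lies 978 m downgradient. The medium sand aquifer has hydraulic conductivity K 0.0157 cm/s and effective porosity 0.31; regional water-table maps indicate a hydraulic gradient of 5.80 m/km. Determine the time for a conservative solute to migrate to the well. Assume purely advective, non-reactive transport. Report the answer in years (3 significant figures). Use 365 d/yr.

10.6 years

K = 0.0157 cm/s × 864 = 13.56 m/d
q = Ki = 13.56 × 0.0058 = 0.07868 m/d
Seepage velocity v = q / n = 0.07868 / 0.31 = 0.2538 m/d
t = L / v = 978 / 0.2538 = 3854 d
   = 3854 / 365 = 10.6 yr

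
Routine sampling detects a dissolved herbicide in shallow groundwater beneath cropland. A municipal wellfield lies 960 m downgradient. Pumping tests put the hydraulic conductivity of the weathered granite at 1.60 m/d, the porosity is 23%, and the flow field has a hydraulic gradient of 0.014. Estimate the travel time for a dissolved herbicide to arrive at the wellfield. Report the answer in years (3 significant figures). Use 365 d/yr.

27.0 years

Darcy flux q = K·i = 1.60 × 0.014 = 0.02240 m/d
Average linear velocity = 0.02240 / 0.23 = 0.09739 m/d
t = L / v = 960 / 0.09739 = 9857 d
   = 9857 / 365 = 27.0 yr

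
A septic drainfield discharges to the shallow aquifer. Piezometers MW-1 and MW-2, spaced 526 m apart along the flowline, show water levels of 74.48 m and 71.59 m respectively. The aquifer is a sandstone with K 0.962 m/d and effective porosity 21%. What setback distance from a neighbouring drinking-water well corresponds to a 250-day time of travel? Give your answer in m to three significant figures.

Hydraulic gradient i = (74.48 − 71.59) / 526 = 2.89 / 526 = 0.005494
Specific discharge q = 0.962 × 0.005494 = 0.005286 m/d
Seepage velocity v = q / n = 0.005286 / 0.21 = 0.02517 m/d
L = v × T = 0.02517 × 250 = 6.292 m

6.29 m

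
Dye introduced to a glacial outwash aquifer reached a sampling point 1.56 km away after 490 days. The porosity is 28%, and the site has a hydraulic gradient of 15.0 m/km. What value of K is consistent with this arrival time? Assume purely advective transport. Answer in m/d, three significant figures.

L = 1.56 km = 1560 m
v = L / t = 1560 / 490 = 3.184 m/d
K = v · n / i = 3.184 × 0.28 / 0.015 = 59.4 m/d

59.4 m/d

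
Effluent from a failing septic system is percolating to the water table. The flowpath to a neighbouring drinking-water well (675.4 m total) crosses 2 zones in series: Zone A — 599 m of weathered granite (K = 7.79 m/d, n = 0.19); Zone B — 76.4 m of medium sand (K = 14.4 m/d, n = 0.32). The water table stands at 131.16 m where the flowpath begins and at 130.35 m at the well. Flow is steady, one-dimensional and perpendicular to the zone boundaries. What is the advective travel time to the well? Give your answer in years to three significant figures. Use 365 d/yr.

Total head drop ΔH = 131.16 − 130.35 = 0.81 m
Steady 1-D flow in series ⇒ the Darcy flux q is identical in every zone and the zone head losses add (resistances L/K in series).
Σ(L/K) = 599/7.79 + 76.4/14.4 = 76.89 + 5.306 = 82.20 d
q = ΔH / Σ(L/K) = 0.81 / 82.20 = 0.009854 m/d (same in every zone)
Zone A: v = q/n = 0.009854/0.19 = 0.05186 m/d → t_A = 599/0.05186 = 11550 d
Zone B: v = q/n = 0.009854/0.32 = 0.03079 m/d → t_B = 76.4/0.03079 = 2481 d
Total t = 11550 + 2481 = 14030 d
   = 14030 / 365 = 38.4 yr

38.4 years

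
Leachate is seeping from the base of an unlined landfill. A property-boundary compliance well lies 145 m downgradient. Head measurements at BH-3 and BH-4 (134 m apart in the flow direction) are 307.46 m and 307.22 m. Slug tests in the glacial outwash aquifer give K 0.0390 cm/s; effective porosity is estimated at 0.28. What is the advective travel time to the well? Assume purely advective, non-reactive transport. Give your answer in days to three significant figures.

Hydraulic gradient i = (307.46 − 307.22) / 134 = 0.24 / 134 = 0.001791
K = 0.0390 cm/s × 864 = 33.70 m/d
Specific discharge q = 33.70 × 0.001791 = 0.06035 m/d
Average linear velocity = 0.06035 / 0.28 = 0.2155 m/d
t = L / v = 145 / 0.2155 = 672.7 d

673 days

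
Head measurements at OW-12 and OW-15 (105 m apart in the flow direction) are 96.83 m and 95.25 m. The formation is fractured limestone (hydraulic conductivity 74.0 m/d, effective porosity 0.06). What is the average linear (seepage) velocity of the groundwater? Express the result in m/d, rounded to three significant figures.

18.6 m/d

Hydraulic gradient i = (96.83 − 95.25) / 105 = 1.58 / 105 = 0.01505
Specific discharge q = 74.0 × 0.01505 = 1.114 m/d
Seepage velocity v = q / n = 1.114 / 0.06 = 18.56 m/d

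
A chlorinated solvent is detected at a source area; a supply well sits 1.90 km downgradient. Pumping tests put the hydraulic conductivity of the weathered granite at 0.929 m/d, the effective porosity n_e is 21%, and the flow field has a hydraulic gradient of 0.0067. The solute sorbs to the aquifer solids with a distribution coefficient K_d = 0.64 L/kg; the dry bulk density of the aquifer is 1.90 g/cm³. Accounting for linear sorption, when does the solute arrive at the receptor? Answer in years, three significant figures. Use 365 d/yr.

1190 years

Darcy flux q = K·i = 0.929 × 0.0067 = 0.006224 m/d
v_s = q/n_e = 0.006224/0.21 = 0.02964 m/d
Retardation R = 1 + ρ_b·K_d/n = 1 + 1.90×0.64/0.21 = 6.790
Contaminant velocity v_c = v/R = 0.02964/6.790 = 0.004365 m/d
L = 1.90 km = 1900 m
t = L/v_c = 1900/0.004365 = 435300 d
   = 435300/365 = 1190 yr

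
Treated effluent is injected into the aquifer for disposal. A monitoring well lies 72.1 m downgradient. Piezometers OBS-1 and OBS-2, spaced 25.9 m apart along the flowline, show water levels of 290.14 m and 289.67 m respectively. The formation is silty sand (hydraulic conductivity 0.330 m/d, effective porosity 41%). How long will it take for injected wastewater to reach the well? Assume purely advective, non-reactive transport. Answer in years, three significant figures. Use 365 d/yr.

Hydraulic gradient i = (290.14 − 289.67) / 25.9 = 0.47 / 25.9 = 0.01815
Darcy flux q = K·i = 0.330 × 0.01815 = 0.005988 m/d
v = Ki/n = 0.330·0.01815/0.41 = 0.01461 m/d
t = L / v = 72.1 / 0.01461 = 4936 d
   = 4936 / 365 = 13.5 yr

13.5 years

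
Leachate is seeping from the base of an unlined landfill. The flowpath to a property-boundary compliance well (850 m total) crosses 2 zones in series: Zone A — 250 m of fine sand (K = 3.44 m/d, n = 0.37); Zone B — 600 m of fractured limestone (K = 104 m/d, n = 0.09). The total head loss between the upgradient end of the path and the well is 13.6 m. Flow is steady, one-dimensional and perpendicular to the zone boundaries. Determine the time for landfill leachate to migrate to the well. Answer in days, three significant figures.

845 days

Continuity: the same q passes through each zone, so ΔH = q·Σ(L_j/K_j) — the zones act as resistances in series.
Σ(L/K) = 250/3.44 + 600/104 = 72.67 + 5.769 = 78.44 d
q = ΔH / Σ(L/K) = 13.6 / 78.44 = 0.1734 m/d (same in every zone)
Zone A: v = q/n = 0.1734/0.37 = 0.4686 m/d → t_A = 250/0.4686 = 533.5 d
Zone B: v = q/n = 0.1734/0.09 = 1.926 m/d → t_B = 600/1.926 = 311.5 d
Total t = 533.5 + 311.5 = 845.0 d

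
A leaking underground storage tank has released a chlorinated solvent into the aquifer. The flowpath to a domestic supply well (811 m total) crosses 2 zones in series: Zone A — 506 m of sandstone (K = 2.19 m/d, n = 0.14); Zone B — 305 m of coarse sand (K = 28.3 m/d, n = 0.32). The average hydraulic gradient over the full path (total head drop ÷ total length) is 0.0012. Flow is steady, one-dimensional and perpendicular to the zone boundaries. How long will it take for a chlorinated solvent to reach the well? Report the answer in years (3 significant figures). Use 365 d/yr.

Steady 1-D flow in series ⇒ the Darcy flux q is identical in every zone and the zone head losses add (resistances L/K in series).
Σ(L/K) = 506/2.19 + 305/28.3 = 231.1 + 10.78 = 241.8 d
K_eq = L_total / Σ(L/K) = 811 / 241.8 = 3.354 m/d
q = K_eq · i = 3.354 × 0.0012 = 0.004024 m/d (same in every zone)
Zone A: v = q/n = 0.004024/0.14 = 0.02875 m/d → t_A = 506/0.02875 = 17600 d
Zone B: v = q/n = 0.004024/0.32 = 0.01258 m/d → t_B = 305/0.01258 = 24250 d
Total t = 17600 + 24250 = 41860 d
   = 41860 / 365 = 115 yr

115 years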